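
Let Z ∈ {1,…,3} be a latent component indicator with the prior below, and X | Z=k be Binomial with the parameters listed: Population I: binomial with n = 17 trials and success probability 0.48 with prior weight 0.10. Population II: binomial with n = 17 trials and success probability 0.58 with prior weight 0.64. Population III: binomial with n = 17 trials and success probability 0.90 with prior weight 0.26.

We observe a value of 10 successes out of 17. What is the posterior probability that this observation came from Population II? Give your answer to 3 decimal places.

The responsibility of component k is π_k f_k(x) divided by Σ_j π_j f_j(x).
Binomial probabilities:
  f_I = C(17,10)·0.48^10·0.52^7 = 19448·0.000649251·0.0102807 = 0.129811
  f_II = C(17,10)·0.58^10·0.42^7 = 19448·0.00430804·0.00230539 = 0.193152
  f_III = C(17,10)·0.90^10·0.10^7 = 19448·0.348678·1e-07 = 0.00067811
Prior × likelihood for each component:
  π_I·f_I = 0.10 × 0.129811 = 0.0129811
  π_II·f_II = 0.64 × 0.193152 = 0.123617
  π_III·f_III = 0.26 × 0.00067811 = 0.000176309
Normaliser: 0.0129811 + 0.123617 + 0.000176309 = 0.136775
P(Population II | 10 successes out of 17) ≈ 0.904

0.904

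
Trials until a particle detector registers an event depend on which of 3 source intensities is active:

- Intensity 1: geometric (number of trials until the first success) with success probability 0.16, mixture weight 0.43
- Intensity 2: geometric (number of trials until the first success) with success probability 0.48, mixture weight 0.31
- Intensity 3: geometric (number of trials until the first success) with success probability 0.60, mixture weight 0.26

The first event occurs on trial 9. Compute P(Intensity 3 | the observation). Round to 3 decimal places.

0.006

By Bayes' theorem, P(k | x) = π_k f_k(x) / Σ_j π_j f_j(x).
Evaluate each component's likelihood at the observed value:
  L_1 = 0.16·(1−0.16)^8 = 0.16·0.247876 = 0.0396601
  L_2 = 0.48·(1−0.48)^8 = 0.48·0.00534597 = 0.00256607
  L_3 = 0.60·(1−0.60)^8 = 0.60·0.00065536 = 0.000393216
Unnormalised posteriors:
  π_1·L_1 = 0.43 × 0.0396601 = 0.0170539
  π_2·L_2 = 0.31 × 0.00256607 = 0.000795481
  π_3·L_3 = 0.26 × 0.000393216 = 0.000102236
Normaliser: 0.0170539 + 0.000795481 + 0.000102236 = 0.0179516
P(Intensity 3 | the observation) ≈ 0.006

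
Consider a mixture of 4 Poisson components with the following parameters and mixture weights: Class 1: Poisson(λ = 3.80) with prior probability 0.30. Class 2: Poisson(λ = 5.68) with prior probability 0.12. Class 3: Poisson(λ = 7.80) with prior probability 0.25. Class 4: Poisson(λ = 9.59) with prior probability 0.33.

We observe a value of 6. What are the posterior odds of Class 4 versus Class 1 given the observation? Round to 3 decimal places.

Posterior odds = (P(Z=i) f_i(x)) / (P(Z=j) f_j(x)); the normalising sum cancels.
Poisson probabilities:
  L_1 = 0.0935513
  L_2 = 0.159208
  L_3 = 0.128156
  L_4 = 0.0739086
Odds = (0.33/0.30) × (0.0739086/0.0935513) = 1.1 × 0.790033 ≈ 0.869

0.869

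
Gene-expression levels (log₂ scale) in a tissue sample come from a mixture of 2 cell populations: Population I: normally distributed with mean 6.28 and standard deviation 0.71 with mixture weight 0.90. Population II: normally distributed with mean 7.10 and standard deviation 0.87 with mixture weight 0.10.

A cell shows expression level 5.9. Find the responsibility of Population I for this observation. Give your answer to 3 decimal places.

0.961

The responsibility of component k is w_k f_k(x) divided by Σ_j w_j f_j(x).
Normal densities:
  p_I = (1/(0.71·√(2π)))·exp(−(5.9−6.28)²/(2·0.71²)) = 0.561891·exp(-0.14323) = 0.486911
  p_II = (1/(0.87·√(2π)))·exp(−(5.9−7.10)²/(2·0.87²)) = 0.458554·exp(-0.95125) = 0.177121
Unnormalised posteriors:
  w_I·p_I = 0.90 × 0.486911 = 0.43822
  w_II·p_II = 0.10 × 0.177121 = 0.0177121
Denominator: 0.43822 + 0.0177121 = 0.455932
So the posterior for Population I is 0.43822 / 0.455932 ≈ 0.961.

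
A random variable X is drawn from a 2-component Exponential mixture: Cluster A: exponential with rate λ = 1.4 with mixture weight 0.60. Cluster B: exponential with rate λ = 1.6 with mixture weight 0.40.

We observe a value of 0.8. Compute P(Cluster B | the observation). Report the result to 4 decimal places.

Apply Bayes' rule: the posterior for each component is proportional to its prior times its likelihood at x.
Evaluate each component's likelihood at the observed value:
  L_A = 0.456792
  L_B = 0.44486
Unnormalised posteriors:
  π_A·L_A = 0.60 × 0.456792 = 0.274075
  π_B·L_B = 0.40 × 0.44486 = 0.177944
Normaliser: 0.274075 + 0.177944 = 0.452019
Responsibility of Cluster B: 0.177944 / 0.452019 ≈ 0.3937

0.3937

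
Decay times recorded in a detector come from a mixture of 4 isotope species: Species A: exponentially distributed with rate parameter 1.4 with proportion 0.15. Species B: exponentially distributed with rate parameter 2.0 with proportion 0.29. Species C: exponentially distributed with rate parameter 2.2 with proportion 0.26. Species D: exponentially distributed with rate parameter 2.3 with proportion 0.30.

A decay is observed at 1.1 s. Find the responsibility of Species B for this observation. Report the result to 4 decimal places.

0.2988

P(component k | x) = π_k·f_k(x) / marginal(x), where marginal(x) = Σ_j π_j·f_j(x).
Evaluate each component's likelihood at the observed value:
  L_A = 1.4·e^(−1.4·1.1) = 1.4·e^(−1.5400) = 0.300134
  L_B = 2.0·e^(−2.0·1.1) = 2.0·e^(−2.2000) = 0.221606
  L_C = 2.2·e^(−2.2·1.1) = 2.2·e^(−2.4200) = 0.195628
  L_D = 2.3·e^(−2.3·1.1) = 2.3·e^(−2.5300) = 0.183216
Weight by the priors:
  π_A·L_A = 0.15 × 0.300134 = 0.04502
  π_B·L_B = 0.29 × 0.221606 = 0.0642658
  π_C·L_C = 0.26 × 0.195628 = 0.0508632
  π_D·L_D = 0.30 × 0.183216 = 0.0549647
Sum: 0.04502 + 0.0642658 + 0.0508632 + 0.0549647 = 0.215114
P(Species B | 1.1 s) ≈ 0.2988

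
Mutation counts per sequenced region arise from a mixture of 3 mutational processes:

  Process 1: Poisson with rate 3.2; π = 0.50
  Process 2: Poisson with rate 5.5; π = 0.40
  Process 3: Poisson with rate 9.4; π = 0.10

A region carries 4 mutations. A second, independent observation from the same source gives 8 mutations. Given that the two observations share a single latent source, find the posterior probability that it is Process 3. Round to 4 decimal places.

0.0509

P(component k | x) = P(Z=k)·f_k(x) / marginal(x), where marginal(x) = Σ_j P(Z=j)·f_j(x).
Since both observations come from the same component, the likelihood for component k is f_k(x₁)·f_k(x₂).
  f_1 = [e^(−3.2)·3.2^4/4! = 0.178093] × [0.0111157] = 0.00197963
  f_2 = [e^(−5.5)·5.5^4/4! = 0.155819] × [0.0848714] = 0.0132246
  f_3 = [e^(−9.4)·9.4^4/4! = 0.0269111] × [0.125065] = 0.00336563
Weight by the priors:
  P(Z=1)·f_1 = 0.50 × 0.00197963 = 0.000989813
  P(Z=2)·f_2 = 0.40 × 0.0132246 = 0.00528982
  P(Z=3)·f_3 = 0.10 × 0.00336563 = 0.000336563
Marginal: 0.000989813 + 0.00528982 + 0.000336563 = 0.0066162
P(Process 3 | data) = 0.000336563 / 0.0066162 ≈ 0.0509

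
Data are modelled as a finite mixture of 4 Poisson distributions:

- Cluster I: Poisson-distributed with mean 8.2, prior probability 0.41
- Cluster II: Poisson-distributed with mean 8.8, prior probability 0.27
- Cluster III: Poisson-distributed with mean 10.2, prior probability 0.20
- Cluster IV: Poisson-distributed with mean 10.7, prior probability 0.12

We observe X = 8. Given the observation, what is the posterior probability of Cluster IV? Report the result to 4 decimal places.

Apply Bayes' rule: the posterior for each component is proportional to its prior times its likelihood at x.
Evaluate each component's likelihood at the observed value:
  p_I = e^(−8.2)·8.2^8/8! = 0.139244
  p_II = e^(−8.8)·8.8^8/8! = 0.134446
  p_III = e^(−10.2)·10.2^8/8! = 0.108013
  p_IV = e^(−10.7)·10.7^8/8! = 0.0960724
Weight by the priors:
  π_I·p_I = 0.41 × 0.139244 = 0.0570899
  π_II·p_II = 0.27 × 0.134446 = 0.0363005
  π_III·p_III = 0.20 × 0.108013 = 0.0216027
  π_IV·p_IV = 0.12 × 0.0960724 = 0.0115287
Denominator: 0.0570899 + 0.0363005 + 0.0216027 + 0.0115287 = 0.126522
P(Cluster IV | the observation) ≈ 0.0911

0.0911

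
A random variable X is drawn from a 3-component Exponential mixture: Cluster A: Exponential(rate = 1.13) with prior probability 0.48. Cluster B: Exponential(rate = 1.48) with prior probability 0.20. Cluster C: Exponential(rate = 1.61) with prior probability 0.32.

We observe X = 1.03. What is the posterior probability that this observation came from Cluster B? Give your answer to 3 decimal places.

Posterior ∝ prior × likelihood, so P(k | x) ∝ w_k f_k(x); normalise over all components.
Component likelihoods at x = 1.03:
  L_A = 0.352861
  L_B = 0.322272
  L_C = 0.306645
Weight by the priors:
  w_A·L_A = 0.48 × 0.352861 = 0.169373
  w_B·L_B = 0.20 × 0.322272 = 0.0644545
  w_C·L_C = 0.32 × 0.306645 = 0.0981263
Evidence: 0.169373 + 0.0644545 + 0.0981263 = 0.331954
So the posterior for Cluster B is 0.0644545 / 0.331954 ≈ 0.194.

0.194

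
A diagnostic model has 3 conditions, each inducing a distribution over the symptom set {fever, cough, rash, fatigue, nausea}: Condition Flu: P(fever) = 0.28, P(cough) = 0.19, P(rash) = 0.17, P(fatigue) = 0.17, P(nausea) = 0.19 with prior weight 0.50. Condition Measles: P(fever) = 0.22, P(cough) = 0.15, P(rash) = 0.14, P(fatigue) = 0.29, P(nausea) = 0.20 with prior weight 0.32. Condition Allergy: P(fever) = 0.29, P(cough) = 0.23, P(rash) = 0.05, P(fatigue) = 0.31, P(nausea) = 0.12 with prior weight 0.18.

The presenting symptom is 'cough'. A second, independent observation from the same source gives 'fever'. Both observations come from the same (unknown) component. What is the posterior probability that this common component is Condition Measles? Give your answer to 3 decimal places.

Apply Bayes' rule: the posterior for each component is proportional to its prior times its likelihood at x.
Since both observations come from the same component, the likelihood for component k is f_k(x₁)·f_k(x₂).
  L_Flu = [P(cough | comp) = 0.19] × [0.28] = 0.0532
  L_Measles = [P(cough | comp) = 0.15] × [0.22] = 0.033
  L_Allergy = [P(cough | comp) = 0.23] × [0.29] = 0.0667
Unnormalised posteriors:
  π_Flu·L_Flu = 0.50 × 0.0532 = 0.0266
  π_Measles·L_Measles = 0.32 × 0.033 = 0.01056
  π_Allergy·L_Allergy = 0.18 × 0.0667 = 0.012006
Evidence: 0.0266 + 0.01056 + 0.012006 = 0.049166
Responsibility of Condition Measles: 0.01056 / 0.049166 ≈ 0.215

0.215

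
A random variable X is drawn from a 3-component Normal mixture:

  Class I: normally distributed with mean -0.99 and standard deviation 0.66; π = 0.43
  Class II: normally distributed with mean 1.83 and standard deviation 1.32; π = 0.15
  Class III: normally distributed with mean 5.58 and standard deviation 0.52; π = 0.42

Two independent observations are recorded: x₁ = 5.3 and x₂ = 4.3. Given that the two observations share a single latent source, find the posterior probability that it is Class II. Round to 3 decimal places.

The responsibility of component k is P(Z=k) f_k(x) divided by Σ_j P(Z=j) f_j(x).
Since both observations come from the same component, the likelihood for component k is f_k(x₁)·f_k(x₂).
  f_I = [(1/(0.66·√(2π)))·exp(−(5.3−-0.99)²/(2·0.66²)) = 0.604458·exp(-45.41334) = 1.14447e-20] × [6.78033e-15] = 7.75988e-35
  f_II = [(1/(1.32·√(2π)))·exp(−(5.3−1.83)²/(2·1.32²)) = 0.302229·exp(-3.45526) = 0.00954409] × [0.0524819] = 0.000500892
  f_III = [(1/(0.52·√(2π)))·exp(−(5.3−5.58)²/(2·0.52²)) = 0.767197·exp(-0.14497) = 0.663662] × [0.037083] = 0.0246105
Unnormalised posteriors:
  P(Z=I)·f_I = 0.43 × 7.75988e-35 = 3.33675e-35
  P(Z=II)·f_II = 0.15 × 0.000500892 = 7.51337e-05
  P(Z=III)·f_III = 0.42 × 0.0246105 = 0.0103364
Sum: 3.33675e-35 + 7.51337e-05 + 0.0103364 = 0.0104116
P(Class II | x) = 7.51337e-05 / 0.0104116 ≈ 0.007

0.007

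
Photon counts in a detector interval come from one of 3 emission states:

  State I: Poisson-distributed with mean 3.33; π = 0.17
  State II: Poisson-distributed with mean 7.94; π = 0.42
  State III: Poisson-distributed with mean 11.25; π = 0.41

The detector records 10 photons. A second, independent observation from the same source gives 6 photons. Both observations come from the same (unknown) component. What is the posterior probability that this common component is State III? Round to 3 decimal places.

0.255

Posterior ∝ prior × likelihood, so P(k | x) ∝ π_k f_k(x); normalise over all components.
Since both observations come from the same component, the likelihood for component k is f_k(x₁)·f_k(x₂).
  L_I = [e^(−3.33)·3.33^10/10! = 0.00165378] × [0.0677848] = 0.000112101
  L_II = [e^(−7.94)·7.94^10/10! = 0.0977561] × [0.123963] = 0.0121181
  L_III = [e^(−11.25)·11.25^10/10! = 0.116399] × [0.0366243] = 0.00426304
Weight by the priors:
  π_I·L_I = 0.17 × 0.000112101 = 1.90572e-05
  π_II·L_II = 0.42 × 0.0121181 = 0.00508962
  π_III·L_III = 0.41 × 0.00426304 = 0.00174784
Denominator: 1.90572e-05 + 0.00508962 + 0.00174784 = 0.00685652
Responsibility of State III: 0.00174784 / 0.00685652 ≈ 0.255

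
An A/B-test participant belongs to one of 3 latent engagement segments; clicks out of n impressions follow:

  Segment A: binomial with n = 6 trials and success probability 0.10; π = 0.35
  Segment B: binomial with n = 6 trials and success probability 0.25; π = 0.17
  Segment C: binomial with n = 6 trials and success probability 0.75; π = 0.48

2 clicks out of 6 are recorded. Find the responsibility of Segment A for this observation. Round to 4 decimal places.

Posterior ∝ prior × likelihood, so P(k | x) ∝ π_k f_k(x); normalise over all components.
Binomial probabilities:
  L_A = 0.098415
  L_B = 0.296631
  L_C = 0.032959
Prior × likelihood for each component:
  π_A·L_A = 0.35 × 0.098415 = 0.0344453
  π_B·L_B = 0.17 × 0.296631 = 0.0504272
  π_C·L_C = 0.48 × 0.032959 = 0.0158203
Denominator: 0.0344453 + 0.0504272 + 0.0158203 = 0.100693
P(Segment A | x) = 0.0344453 / 0.100693 ≈ 0.3421

0.3421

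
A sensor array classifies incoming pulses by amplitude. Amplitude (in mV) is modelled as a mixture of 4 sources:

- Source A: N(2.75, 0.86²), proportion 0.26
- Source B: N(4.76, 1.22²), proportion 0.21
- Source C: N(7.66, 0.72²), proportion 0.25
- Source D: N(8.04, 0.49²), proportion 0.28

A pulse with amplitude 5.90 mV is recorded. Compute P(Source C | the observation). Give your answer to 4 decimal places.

0.1355

Posterior ∝ prior × likelihood, so P(k | x) ∝ π_k f_k(x); normalise over all components.
Normal densities:
  p_A = (1/(0.86·√(2π)))·exp(−(5.90−2.75)²/(2·0.86²)) = 0.463886·exp(-6.70802) = 0.000566443
  p_B = (1/(1.22·√(2π)))·exp(−(5.90−4.76)²/(2·1.22²)) = 0.327002·exp(-0.43658) = 0.211323
  p_C = (1/(0.72·√(2π)))·exp(−(5.90−7.66)²/(2·0.72²)) = 0.554087·exp(-2.98765) = 0.027929
  p_D = (1/(0.49·√(2π)))·exp(−(5.90−8.04)²/(2·0.49²)) = 0.814168·exp(-9.53686) = 5.87366e-05
Prior × likelihood for each component:
  π_A·p_A = 0.26 × 0.000566443 = 0.000147275
  π_B·p_B = 0.21 × 0.211323 = 0.0443779
  π_C·p_C = 0.25 × 0.027929 = 0.00698226
  π_D·p_D = 0.28 × 5.87366e-05 = 1.64462e-05
Evidence: 0.000147275 + 0.0443779 + 0.00698226 + 1.64462e-05 = 0.0515239
P(Source C | 5.90 mV) ≈ 0.1355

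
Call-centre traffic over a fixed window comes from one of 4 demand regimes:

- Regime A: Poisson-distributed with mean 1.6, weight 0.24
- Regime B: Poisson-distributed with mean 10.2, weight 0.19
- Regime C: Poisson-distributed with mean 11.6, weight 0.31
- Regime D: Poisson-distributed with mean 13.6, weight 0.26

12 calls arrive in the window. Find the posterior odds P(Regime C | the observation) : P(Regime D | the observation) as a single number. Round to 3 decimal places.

1.306

Only the two components matter; the odds are (w_i f_i(x)) / (w_j f_j(x)).
Poisson probabilities:
  p_A = 1.1864e-07
  p_B = 0.098415
  p_C = 0.113591
  p_D = 0.103687
Posterior odds = (w_C·p_C) / (w_D·p_D) = (0.31·0.113591) / (0.26·0.103687) = 0.0352131 / 0.0269587 ≈ 1.306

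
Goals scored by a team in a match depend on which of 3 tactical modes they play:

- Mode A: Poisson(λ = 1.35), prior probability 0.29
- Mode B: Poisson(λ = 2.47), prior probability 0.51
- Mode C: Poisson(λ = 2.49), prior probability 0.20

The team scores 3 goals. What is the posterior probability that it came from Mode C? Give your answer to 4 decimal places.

0.2346

Posterior ∝ prior × likelihood, so P(k | x) ∝ w_k f_k(x); normalise over all components.
Poisson probabilities:
  L_A = e^(−1.35)·1.35^3/3! = 0.106305
  L_B = e^(−2.47)·2.47^3/3! = 0.212438
  L_C = e^(−2.49)·2.49^3/3! = 0.213331
Weight by the priors:
  w_A·L_A = 0.29 × 0.106305 = 0.0308284
  w_B·L_B = 0.51 × 0.212438 = 0.108343
  w_C·L_C = 0.20 × 0.213331 = 0.0426662
Sum: 0.0308284 + 0.108343 + 0.0426662 = 0.181838
P(Mode C | 3 goals) = 0.0426662 / 0.181838 ≈ 0.2346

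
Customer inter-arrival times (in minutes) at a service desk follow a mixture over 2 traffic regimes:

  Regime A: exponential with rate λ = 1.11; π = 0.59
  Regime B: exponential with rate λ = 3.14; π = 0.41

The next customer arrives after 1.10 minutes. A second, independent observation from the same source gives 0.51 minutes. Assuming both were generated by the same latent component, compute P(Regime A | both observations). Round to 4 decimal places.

Posterior ∝ prior × likelihood, so P(k | x) ∝ π_k f_k(x); normalise over all components.
Since both observations come from the same component, the likelihood for component k is f_k(x₁)·f_k(x₂).
  L_A = [1.11·e^(−1.11·1.10) = 1.11·e^(−1.2210) = 0.327378] × [0.630186] = 0.206309
  L_B = [3.14·e^(−3.14·1.10) = 3.14·e^(−3.4540) = 0.0992834] × [0.633068] = 0.0628531
Multiply by the mixture weights:
  π_A·L_A = 0.59 × 0.206309 = 0.121722
  π_B·L_B = 0.41 × 0.0628531 = 0.0257698
Sum: 0.121722 + 0.0257698 = 0.147492
So the posterior for Regime A is 0.121722 / 0.147492 ≈ 0.8253.

0.8253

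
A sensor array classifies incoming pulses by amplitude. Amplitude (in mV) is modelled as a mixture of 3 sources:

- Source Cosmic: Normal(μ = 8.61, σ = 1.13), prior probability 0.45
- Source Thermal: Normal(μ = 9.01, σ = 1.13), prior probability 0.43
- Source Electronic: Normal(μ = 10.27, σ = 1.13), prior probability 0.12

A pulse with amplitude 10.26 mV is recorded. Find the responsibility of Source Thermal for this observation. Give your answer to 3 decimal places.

By Bayes' theorem, P(k | x) = π_k f_k(x) / Σ_j π_j f_j(x).
Evaluate each component's likelihood at the observed value:
  f_Cosmic = 0.121576
  f_Thermal = 0.191477
  f_Electronic = 0.353032
Prior × likelihood for each component:
  π_Cosmic·f_Cosmic = 0.45 × 0.121576 = 0.0547093
  π_Thermal·f_Thermal = 0.43 × 0.191477 = 0.082335
  π_Electronic·f_Electronic = 0.12 × 0.353032 = 0.0423639
Denominator: 0.0547093 + 0.082335 + 0.0423639 = 0.179408
Responsibility of Source Thermal: 0.082335 / 0.179408 ≈ 0.459

0.459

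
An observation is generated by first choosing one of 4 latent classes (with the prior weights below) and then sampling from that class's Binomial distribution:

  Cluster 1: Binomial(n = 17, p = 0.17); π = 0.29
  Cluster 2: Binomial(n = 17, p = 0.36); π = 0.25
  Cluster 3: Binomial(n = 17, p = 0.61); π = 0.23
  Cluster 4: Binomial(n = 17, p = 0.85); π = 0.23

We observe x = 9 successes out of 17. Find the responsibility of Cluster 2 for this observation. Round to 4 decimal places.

The responsibility of component k is π_k f_k(x) divided by Σ_j π_j f_j(x).
Binomial probabilities:
  p_1 = 0.000649307
  p_2 = 0.069494
  p_3 = 0.152149
  p_4 = 0.00144306
Multiply by the mixture weights:
  π_1·p_1 = 0.29 × 0.000649307 = 0.000188299
  π_2·p_2 = 0.25 × 0.069494 = 0.0173735
  π_3·p_3 = 0.23 × 0.152149 = 0.0349944
  π_4·p_4 = 0.23 × 0.00144306 = 0.000331905
Denominator: 0.000188299 + 0.0173735 + 0.0349944 + 0.000331905 = 0.0528881
P(Cluster 2 | 9 successes out of 17) ≈ 0.3285

0.3285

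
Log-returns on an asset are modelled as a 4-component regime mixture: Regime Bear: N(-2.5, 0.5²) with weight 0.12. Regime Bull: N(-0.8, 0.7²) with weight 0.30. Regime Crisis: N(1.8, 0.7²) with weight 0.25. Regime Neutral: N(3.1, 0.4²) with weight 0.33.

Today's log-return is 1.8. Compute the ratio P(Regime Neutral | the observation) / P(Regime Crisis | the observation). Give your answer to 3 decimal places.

The posterior odds equal the prior odds times the likelihood ratio: (π_i/π_j)·(f_i(x)/f_j(x)).
Normal densities:
  L_Bear = (1/(0.5·√(2π)))·exp(−(1.8−-2.5)²/(2·0.5²)) = 0.797885·exp(-36.98000) = 6.94593e-17
  L_Bull = (1/(0.7·√(2π)))·exp(−(1.8−-0.8)²/(2·0.7²)) = 0.569918·exp(-6.89796) = 0.000575528
  L_Crisis = (1/(0.7·√(2π)))·exp(−(1.8−1.8)²/(2·0.7²)) = 0.569918·exp(-0.00000) = 0.569918
  L_Neutral = (1/(0.4·√(2π)))·exp(−(1.8−3.1)²/(2·0.4²)) = 0.997356·exp(-5.28125) = 0.00507262
0.00167396 / 0.142479 ≈ 0.012

0.012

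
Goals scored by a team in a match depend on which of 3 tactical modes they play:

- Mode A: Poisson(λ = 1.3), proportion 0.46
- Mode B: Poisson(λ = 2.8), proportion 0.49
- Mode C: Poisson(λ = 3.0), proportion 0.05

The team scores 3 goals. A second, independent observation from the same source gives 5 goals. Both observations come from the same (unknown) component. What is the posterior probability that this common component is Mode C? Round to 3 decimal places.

0.102

P(component k | x) = π_k·f_k(x) / marginal(x), where marginal(x) = Σ_j π_j·f_j(x).
Since both observations come from the same component, the likelihood for component k is f_k(x₁)·f_k(x₂).
  p_A = [0.0997921] × [0.00843243] = 0.000841489
  p_B = [0.222484] × [0.0872136] = 0.0194036
  p_C = [0.224042] × [0.100819] = 0.0225876
Weight by the priors:
  π_A·p_A = 0.46 × 0.000841489 = 0.000387085
  π_B·p_B = 0.49 × 0.0194036 = 0.00950777
  π_C·p_C = 0.05 × 0.0225876 = 0.00112938
Evidence: 0.000387085 + 0.00950777 + 0.00112938 = 0.0110242
So the posterior for Mode C is 0.00112938 / 0.0110242 ≈ 0.102.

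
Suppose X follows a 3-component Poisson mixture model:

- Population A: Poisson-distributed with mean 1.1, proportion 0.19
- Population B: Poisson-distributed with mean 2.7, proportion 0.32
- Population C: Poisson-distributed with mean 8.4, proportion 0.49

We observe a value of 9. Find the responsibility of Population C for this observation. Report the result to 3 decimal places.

0.993

Posterior ∝ prior × likelihood, so P(k | x) ∝ P(Z=k) f_k(x); normalise over all components.
Component likelihoods at x = 9:
  f_A = e^(−1.1)·1.1^9/9! = 2.16295e-06
  f_B = e^(−2.7)·2.7^9/9! = 0.00141226
  f_C = e^(−8.4)·8.4^9/9! = 0.129026
Prior × likelihood for each component:
  P(Z=A)·f_A = 0.19 × 2.16295e-06 = 4.10961e-07
  P(Z=B)·f_B = 0.32 × 0.00141226 = 0.000451924
  P(Z=C)·f_C = 0.49 × 0.129026 = 0.0632227
Evidence: 4.10961e-07 + 0.000451924 + 0.0632227 = 0.063675
P(Population C | the observation) ≈ 0.993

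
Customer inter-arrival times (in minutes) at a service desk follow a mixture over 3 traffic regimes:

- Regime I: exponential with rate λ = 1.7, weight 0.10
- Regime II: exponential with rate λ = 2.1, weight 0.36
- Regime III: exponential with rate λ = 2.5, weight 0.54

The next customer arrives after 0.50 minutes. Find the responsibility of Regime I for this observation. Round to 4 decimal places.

Posterior ∝ prior × likelihood, so P(k | x) ∝ P(Z=k) f_k(x); normalise over all components.
Evaluate each component's likelihood at the observed value:
  f_I = 0.726605
  f_II = 0.734869
  f_III = 0.716262
Prior × likelihood for each component:
  P(Z=I)·f_I = 0.10 × 0.726605 = 0.0726605
  P(Z=II)·f_II = 0.36 × 0.734869 = 0.264553
  P(Z=III)·f_III = 0.54 × 0.716262 = 0.386781
Sum: 0.0726605 + 0.264553 + 0.386781 = 0.723995
P(Regime I | 0.50 minutes) = 0.0726605 / 0.723995 ≈ 0.1004

0.1004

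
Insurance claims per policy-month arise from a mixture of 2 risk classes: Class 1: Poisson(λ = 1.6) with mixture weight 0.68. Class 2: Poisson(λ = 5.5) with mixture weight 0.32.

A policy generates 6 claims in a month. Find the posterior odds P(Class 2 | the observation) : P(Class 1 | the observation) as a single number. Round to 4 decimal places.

15.7162

Posterior odds = (w_i f_i(x)) / (w_j f_j(x)); the normalising sum cancels.
Poisson probabilities:
  L_1 = e^(−1.6)·1.6^6/6! = 0.00470453
  L_2 = e^(−5.5)·5.5^6/6! = 0.157117
Posterior odds = (w_2·L_2) / (w_1·L_1) = (0.32·0.157117) / (0.68·0.00470453) = 0.0502775 / 0.00319908 ≈ 15.7162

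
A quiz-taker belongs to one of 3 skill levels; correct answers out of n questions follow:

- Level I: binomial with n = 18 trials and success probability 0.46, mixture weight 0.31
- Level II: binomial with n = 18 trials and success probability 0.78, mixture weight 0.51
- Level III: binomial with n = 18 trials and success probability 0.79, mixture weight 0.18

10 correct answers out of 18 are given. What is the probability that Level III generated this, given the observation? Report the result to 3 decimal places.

P(component k | x) = P(Z=k)·f_k(x) / marginal(x), where marginal(x) = Σ_j P(Z=j)·f_j(x).
Component likelihoods at x = 10 correct answers out of 18:
  L_I = C(18,10)·0.46^10·0.54^8 = 43758·0.000424207·0.0072302 = 0.13421
  L_II = C(18,10)·0.78^10·0.22^8 = 43758·0.0833578·5.48759e-06 = 0.0200164
  L_III = C(18,10)·0.79^10·0.21^8 = 43758·0.0946828·3.78229e-06 = 0.0156705
Unnormalised posteriors:
  P(Z=I)·L_I = 0.31 × 0.13421 = 0.0416052
  P(Z=II)·L_II = 0.51 × 0.0200164 = 0.0102083
  P(Z=III)·L_III = 0.18 × 0.0156705 = 0.00282069
Normaliser: 0.0416052 + 0.0102083 + 0.00282069 = 0.0546342
P(Level III | data) ≈ 0.052

0.052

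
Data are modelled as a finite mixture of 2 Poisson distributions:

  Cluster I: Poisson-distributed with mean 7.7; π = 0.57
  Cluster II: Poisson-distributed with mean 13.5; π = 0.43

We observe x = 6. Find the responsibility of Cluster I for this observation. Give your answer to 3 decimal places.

By Bayes' theorem, P(k | x) = w_k f_k(x) / Σ_j w_j f_j(x).
Poisson probabilities:
  f_I = e^(−7.7)·7.7^6/6! = 0.131082
  f_II = e^(−13.5)·13.5^6/6! = 0.0115264
Unnormalised posteriors:
  w_I·f_I = 0.57 × 0.131082 = 0.074717
  w_II·f_II = 0.43 × 0.0115264 = 0.00495636
Evidence: 0.074717 + 0.00495636 = 0.0796733
P(Cluster I | 6) = 0.074717 / 0.0796733 ≈ 0.938

0.938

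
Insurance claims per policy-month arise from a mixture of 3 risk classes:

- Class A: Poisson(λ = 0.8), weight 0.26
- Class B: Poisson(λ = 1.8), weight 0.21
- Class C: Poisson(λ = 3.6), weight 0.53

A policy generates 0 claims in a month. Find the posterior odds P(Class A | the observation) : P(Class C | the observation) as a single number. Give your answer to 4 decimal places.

Since P(k|x) ∝ π_k f_k(x), the posterior odds are π_i f_i(x) / (π_j f_j(x)).
Component likelihoods at x = 0 claims:
  p_A = 0.449329
  p_B = 0.165299
  p_C = 0.0273237
0.116826 / 0.0144816 ≈ 8.0672

8.0672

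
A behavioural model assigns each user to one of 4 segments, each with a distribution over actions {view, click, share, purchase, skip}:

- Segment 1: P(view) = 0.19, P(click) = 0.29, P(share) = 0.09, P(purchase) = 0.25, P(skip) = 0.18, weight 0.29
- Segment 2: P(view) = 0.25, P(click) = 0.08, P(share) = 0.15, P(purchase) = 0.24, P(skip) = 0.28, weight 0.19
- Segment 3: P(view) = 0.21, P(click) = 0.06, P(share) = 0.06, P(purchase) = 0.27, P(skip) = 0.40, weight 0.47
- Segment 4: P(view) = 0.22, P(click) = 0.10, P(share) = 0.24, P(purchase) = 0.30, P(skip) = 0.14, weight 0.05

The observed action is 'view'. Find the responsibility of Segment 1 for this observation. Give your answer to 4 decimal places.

By Bayes' theorem, P(k | x) = w_k f_k(x) / Σ_j w_j f_j(x).
Component likelihoods at x = 'view':
  f_1 = P(view | comp) = 0.19
  f_2 = P(view | comp) = 0.25
  f_3 = P(view | comp) = 0.21
  f_4 = P(view | comp) = 0.22
Multiply by the mixture weights:
  w_1·f_1 = 0.29 × 0.19 = 0.0551
  w_2·f_2 = 0.19 × 0.25 = 0.0475
  w_3·f_3 = 0.47 × 0.21 = 0.0987
  w_4·f_4 = 0.05 × 0.22 = 0.011
Sum: 0.0551 + 0.0475 + 0.0987 + 0.011 = 0.2123
So the posterior for Segment 1 is 0.0551 / 0.2123 ≈ 0.2595.

0.2595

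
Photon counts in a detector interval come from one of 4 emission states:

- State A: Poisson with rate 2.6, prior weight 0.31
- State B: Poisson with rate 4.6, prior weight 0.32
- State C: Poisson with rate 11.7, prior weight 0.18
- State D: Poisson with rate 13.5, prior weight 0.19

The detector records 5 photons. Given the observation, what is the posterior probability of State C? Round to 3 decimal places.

The responsibility of component k is w_k f_k(x) divided by Σ_j w_j f_j(x).
Component likelihoods at x = 5 photons:
  p_A = 0.0735394
  p_B = 0.172526
  p_C = 0.0151531
  p_D = 0.00512286
Weight by the priors:
  w_A·p_A = 0.31 × 0.0735394 = 0.0227972
  w_B·p_B = 0.32 × 0.172526 = 0.0552082
  w_C·p_C = 0.18 × 0.0151531 = 0.00272757
  w_D·p_D = 0.19 × 0.00512286 = 0.000973343
Sum: 0.0227972 + 0.0552082 + 0.00272757 + 0.000973343 = 0.0817063
P(State C | 5 photons) = 0.00272757 / 0.0817063 ≈ 0.033

0.033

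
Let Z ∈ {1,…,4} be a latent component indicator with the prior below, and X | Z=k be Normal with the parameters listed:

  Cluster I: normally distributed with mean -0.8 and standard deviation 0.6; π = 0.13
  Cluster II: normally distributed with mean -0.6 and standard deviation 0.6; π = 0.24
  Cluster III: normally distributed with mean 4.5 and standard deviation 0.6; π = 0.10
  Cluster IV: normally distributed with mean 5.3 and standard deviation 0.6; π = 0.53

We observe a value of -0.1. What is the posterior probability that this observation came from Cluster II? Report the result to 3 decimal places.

P(component k | x) = π_k·f_k(x) / marginal(x), where marginal(x) = Σ_j π_j·f_j(x).
Component likelihoods at x = -0.1:
  L_I = 0.336664
  L_II = 0.469853
  L_III = 1.14637e-13
  L_IV = 1.7133e-18
Weight by the priors:
  π_I·L_I = 0.13 × 0.336664 = 0.0437664
  π_II·L_II = 0.24 × 0.469853 = 0.112765
  π_III·L_III = 0.10 × 1.14637e-13 = 1.14637e-14
  π_IV·L_IV = 0.53 × 1.7133e-18 = 9.08047e-19
Evidence: 0.0437664 + 0.112765 + 1.14637e-14 + 9.08047e-19 = 0.156531
P(Cluster II | -0.1) = 0.112765 / 0.156531 ≈ 0.720

0.720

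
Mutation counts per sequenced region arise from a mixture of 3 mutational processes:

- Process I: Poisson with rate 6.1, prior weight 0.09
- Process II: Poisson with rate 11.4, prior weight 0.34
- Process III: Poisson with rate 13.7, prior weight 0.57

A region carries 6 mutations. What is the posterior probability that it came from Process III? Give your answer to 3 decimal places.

0.184

By Bayes' theorem, P(k | x) = w_k f_k(x) / Σ_j w_j f_j(x).
Component likelihoods at x = 6 mutations:
  f_I = 0.160491
  f_II = 0.0341303
  f_III = 0.0103076
Unnormalised posteriors:
  w_I·f_I = 0.09 × 0.160491 = 0.0144442
  w_II·f_II = 0.34 × 0.0341303 = 0.0116043
  w_III·f_III = 0.57 × 0.0103076 = 0.00587532
Denominator: 0.0144442 + 0.0116043 + 0.00587532 = 0.0319238
So the posterior for Process III is 0.00587532 / 0.0319238 ≈ 0.184.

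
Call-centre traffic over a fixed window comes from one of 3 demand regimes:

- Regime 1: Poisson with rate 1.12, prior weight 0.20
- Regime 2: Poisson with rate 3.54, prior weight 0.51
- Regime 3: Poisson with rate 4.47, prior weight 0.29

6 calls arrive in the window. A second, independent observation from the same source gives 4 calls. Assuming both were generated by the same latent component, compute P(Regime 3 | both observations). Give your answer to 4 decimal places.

By Bayes' theorem, P(k | x) = π_k f_k(x) / Σ_j π_j f_j(x).
Since both observations come from the same component, the likelihood for component k is f_k(x₁)·f_k(x₂).
  L_1 = [0.00089447] × [0.021392] = 1.91345e-05
  L_2 = [0.0793021] × [0.189845] = 0.0150551
  L_3 = [0.126828] × [0.190424] = 0.0241512
Weight by the priors:
  π_1·L_1 = 0.20 × 1.91345e-05 = 3.8269e-06
  π_2·L_2 = 0.51 × 0.0150551 = 0.00767811
  π_3·L_3 = 0.29 × 0.0241512 = 0.00700385
Denominator: 3.8269e-06 + 0.00767811 + 0.00700385 = 0.0146858
So the posterior for Regime 3 is 0.00700385 / 0.0146858 ≈ 0.4769.

0.4769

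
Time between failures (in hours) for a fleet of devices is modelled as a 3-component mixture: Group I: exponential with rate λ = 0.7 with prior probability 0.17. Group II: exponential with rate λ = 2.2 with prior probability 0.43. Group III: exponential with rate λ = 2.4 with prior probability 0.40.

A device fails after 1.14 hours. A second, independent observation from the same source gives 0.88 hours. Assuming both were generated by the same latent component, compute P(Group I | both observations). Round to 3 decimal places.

P(component k | x) = π_k·f_k(x) / marginal(x), where marginal(x) = Σ_j π_j·f_j(x).
Since both observations come from the same component, the likelihood for component k is f_k(x₁)·f_k(x₂).
  f_I = [0.7·e^(−0.7·1.14) = 0.7·e^(−0.7980) = 0.31516] × [0.37807] = 0.119153
  f_II = [2.2·e^(−2.2·1.14) = 2.2·e^(−2.5080) = 0.179148] × [0.317416] = 0.0568644
  f_III = [2.4·e^(−2.4·1.14) = 2.4·e^(−2.7360) = 0.15559] × [0.29039] = 0.0451817
Unnormalised posteriors:
  π_I·f_I = 0.17 × 0.119153 = 0.0202559
  π_II·f_II = 0.43 × 0.0568644 = 0.0244517
  π_III·f_III = 0.40 × 0.0451817 = 0.0180727
Sum: 0.0202559 + 0.0244517 + 0.0180727 = 0.0627803
Responsibility of Group I: 0.0202559 / 0.0627803 ≈ 0.323

0.323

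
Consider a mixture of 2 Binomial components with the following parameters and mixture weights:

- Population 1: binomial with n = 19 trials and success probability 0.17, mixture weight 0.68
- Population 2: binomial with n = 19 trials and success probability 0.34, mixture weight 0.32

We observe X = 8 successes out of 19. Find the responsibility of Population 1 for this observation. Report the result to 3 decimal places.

Posterior ∝ prior × likelihood, so P(k | x) ∝ w_k f_k(x); normalise over all components.
Binomial probabilities:
  p_1 = 0.00678998
  p_2 = 0.139712
Unnormalised posteriors:
  w_1·p_1 = 0.68 × 0.00678998 = 0.00461719
  w_2·p_2 = 0.32 × 0.139712 = 0.0447078
Marginal: 0.00461719 + 0.0447078 = 0.049325
P(Population 1 | the observation) ≈ 0.094

0.094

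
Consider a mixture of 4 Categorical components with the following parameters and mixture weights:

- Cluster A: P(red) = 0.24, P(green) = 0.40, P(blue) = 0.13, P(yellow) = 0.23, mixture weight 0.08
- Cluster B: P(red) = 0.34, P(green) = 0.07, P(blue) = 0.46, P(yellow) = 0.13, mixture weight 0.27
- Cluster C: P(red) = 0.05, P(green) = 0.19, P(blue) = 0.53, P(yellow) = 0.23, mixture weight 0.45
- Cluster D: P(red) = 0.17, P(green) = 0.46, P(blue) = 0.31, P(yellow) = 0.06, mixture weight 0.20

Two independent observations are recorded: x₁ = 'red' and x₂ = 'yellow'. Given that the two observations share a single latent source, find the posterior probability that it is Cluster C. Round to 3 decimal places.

Posterior ∝ prior × likelihood, so P(k | x) ∝ w_k f_k(x); normalise over all components.
Since both observations come from the same component, the likelihood for component k is f_k(x₁)·f_k(x₂).
  L_A = [0.24] × [0.23] = 0.0552
  L_B = [0.34] × [0.13] = 0.0442
  L_C = [0.05] × [0.23] = 0.0115
  L_D = [0.17] × [0.06] = 0.0102
Prior × likelihood for each component:
  w_A·L_A = 0.08 × 0.0552 = 0.004416
  w_B·L_B = 0.27 × 0.0442 = 0.011934
  w_C·L_C = 0.45 × 0.0115 = 0.005175
  w_D·L_D = 0.20 × 0.0102 = 0.00204
Denominator: 0.004416 + 0.011934 + 0.005175 + 0.00204 = 0.023565
Responsibility of Cluster C: 0.005175 / 0.023565 ≈ 0.220

0.220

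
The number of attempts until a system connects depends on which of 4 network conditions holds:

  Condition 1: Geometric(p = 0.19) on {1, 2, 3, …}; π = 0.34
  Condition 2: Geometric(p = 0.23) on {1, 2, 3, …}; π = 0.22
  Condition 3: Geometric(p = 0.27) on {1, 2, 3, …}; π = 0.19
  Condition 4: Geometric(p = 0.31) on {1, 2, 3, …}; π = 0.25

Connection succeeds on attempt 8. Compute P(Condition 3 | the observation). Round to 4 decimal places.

Posterior ∝ prior × likelihood, so P(k | x) ∝ w_k f_k(x); normalise over all components.
Evaluate each component's likelihood at the observed value:
  L_1 = 0.19·(1−0.19)^7 = 0.19·0.228768 = 0.0434659
  L_2 = 0.23·(1−0.23)^7 = 0.23·0.160485 = 0.0369116
  L_3 = 0.27·(1−0.27)^7 = 0.27·0.110474 = 0.029828
  L_4 = 0.31·(1−0.31)^7 = 0.31·0.0744635 = 0.0230837
Weight by the priors:
  w_1·L_1 = 0.34 × 0.0434659 = 0.0147784
  w_2·L_2 = 0.22 × 0.0369116 = 0.00812055
  w_3·L_3 = 0.19 × 0.029828 = 0.00566732
  w_4·L_4 = 0.25 × 0.0230837 = 0.00577092
Marginal: 0.0147784 + 0.00812055 + 0.00566732 + 0.00577092 = 0.0343372
P(Condition 3 | data) ≈ 0.1650

0.1650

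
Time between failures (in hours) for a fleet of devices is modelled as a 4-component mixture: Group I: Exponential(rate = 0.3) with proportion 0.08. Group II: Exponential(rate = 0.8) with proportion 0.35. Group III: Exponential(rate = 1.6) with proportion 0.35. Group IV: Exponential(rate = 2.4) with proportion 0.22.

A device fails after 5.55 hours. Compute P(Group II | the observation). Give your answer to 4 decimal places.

0.4169

P(component k | x) = P(Z=k)·f_k(x) / marginal(x), where marginal(x) = Σ_j P(Z=j)·f_j(x).
Evaluate each component's likelihood at the observed value:
  p_I = 0.3·e^(−0.3·5.55) = 0.3·e^(−1.6650) = 0.0567572
  p_II = 0.8·e^(−0.8·5.55) = 0.8·e^(−4.4400) = 0.00943675
  p_III = 1.6·e^(−1.6·5.55) = 1.6·e^(−8.8800) = 0.000222631
  p_IV = 2.4·e^(−2.4·5.55) = 2.4·e^(−13.3200) = 3.93921e-06
Multiply by the mixture weights:
  P(Z=I)·p_I = 0.08 × 0.0567572 = 0.00454058
  P(Z=II)·p_II = 0.35 × 0.00943675 = 0.00330286
  P(Z=III)·p_III = 0.35 × 0.000222631 = 7.79207e-05
  P(Z=IV)·p_IV = 0.22 × 3.93921e-06 = 8.66625e-07
Marginal: 0.00454058 + 0.00330286 + 7.79207e-05 + 8.66625e-07 = 0.00792223
Responsibility of Group II: 0.00330286 / 0.00792223 ≈ 0.4169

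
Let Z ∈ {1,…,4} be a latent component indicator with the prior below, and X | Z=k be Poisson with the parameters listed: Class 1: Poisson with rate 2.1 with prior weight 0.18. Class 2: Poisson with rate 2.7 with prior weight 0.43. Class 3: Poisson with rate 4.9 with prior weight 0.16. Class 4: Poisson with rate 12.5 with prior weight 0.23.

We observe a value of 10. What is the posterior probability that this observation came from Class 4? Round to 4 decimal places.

By Bayes' theorem, P(k | x) = π_k f_k(x) / Σ_j π_j f_j(x).
Poisson probabilities:
  f_1 = 5.62874e-05
  f_2 = 0.000381311
  f_3 = 0.016374
  f_4 = 0.0956436
Unnormalised posteriors:
  π_1·f_1 = 0.18 × 5.62874e-05 = 1.01317e-05
  π_2·f_2 = 0.43 × 0.000381311 = 0.000163964
  π_3·f_3 = 0.16 × 0.016374 = 0.00261984
  π_4·f_4 = 0.23 × 0.0956436 = 0.021998
Normaliser: 1.01317e-05 + 0.000163964 + 0.00261984 + 0.021998 = 0.024792
So the posterior for Class 4 is 0.021998 / 0.024792 ≈ 0.8873.

0.8873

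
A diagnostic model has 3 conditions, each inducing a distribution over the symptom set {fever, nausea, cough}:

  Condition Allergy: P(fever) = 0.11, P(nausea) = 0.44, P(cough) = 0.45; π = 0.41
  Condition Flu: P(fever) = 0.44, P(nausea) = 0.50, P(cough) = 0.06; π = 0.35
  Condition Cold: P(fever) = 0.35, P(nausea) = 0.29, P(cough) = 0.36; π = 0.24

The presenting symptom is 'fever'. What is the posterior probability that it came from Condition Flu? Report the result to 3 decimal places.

0.544

The responsibility of component k is π_k f_k(x) divided by Σ_j π_j f_j(x).
Categorical probabilities:
  p_Allergy = P(fever | comp) = 0.11
  p_Flu = P(fever | comp) = 0.44
  p_Cold = P(fever | comp) = 0.35
Unnormalised posteriors:
  π_Allergy·p_Allergy = 0.41 × 0.11 = 0.0451
  π_Flu·p_Flu = 0.35 × 0.44 = 0.154
  π_Cold·p_Cold = 0.24 × 0.35 = 0.084
Evidence: 0.0451 + 0.154 + 0.084 = 0.2831
P(Condition Flu | 'fever') ≈ 0.544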